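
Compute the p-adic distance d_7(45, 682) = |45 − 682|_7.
d_7(45, 682) = 1/49

Step 1 — x − y = 45 − 682 = -637. Step 2 — v_7(-637) = 2 (factor: -637 = −(7^2 · 13); the sign does not affect v_p). Step 3 — |x − y|_7 = 7^{-2} = 1/49.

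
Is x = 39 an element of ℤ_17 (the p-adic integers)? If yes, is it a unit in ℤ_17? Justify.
x ∈ ℤ_17^× (unit); v_17(x) = 0

ℤ_17 = {x ∈ ℚ_17 : v_17(x) ≥ 0} and ℤ_17^× = {x ∈ ℤ_17 : v_17(x) = 0}. Here v_17(39) = v_17(num) − v_17(den) = 0; compare against these criteria.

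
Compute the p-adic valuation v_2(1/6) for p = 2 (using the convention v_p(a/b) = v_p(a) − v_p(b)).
v_2(1/6) = -1

Factor powers of 2 from the numerator and denominator of the reduced fraction: 1 = 2^0 · 1 and 6 = 2^1 · 3. Apply v_p(a/b) = v_p(a) − v_p(b): v_2(1/6) = 0 − 1 = -1.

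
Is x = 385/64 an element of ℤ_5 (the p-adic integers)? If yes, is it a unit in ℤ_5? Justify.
x ∈ ℤ_5 but not a unit; v_5(x) = 1 > 0

ℤ_5 = {x ∈ ℚ_5 : v_5(x) ≥ 0} and ℤ_5^× = {x ∈ ℤ_5 : v_5(x) = 0}. Here v_5(385/64) = v_5(num) − v_5(den) = 1; compare against these criteria.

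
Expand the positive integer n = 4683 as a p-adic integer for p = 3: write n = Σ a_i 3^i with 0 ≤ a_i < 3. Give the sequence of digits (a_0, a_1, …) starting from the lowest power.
(a_0, a_1, …) = (0, 1, 1, 2, 0, 1, 0, 2)

Repeated division by 3 gives the digits low-to-high: 4683 = 1·3^1 + 1·3^2 + 2·3^3 + 1·3^5 + 2·3^7. Digit sequence: (0, 1, 1, 2, 0, 1, 0, 2).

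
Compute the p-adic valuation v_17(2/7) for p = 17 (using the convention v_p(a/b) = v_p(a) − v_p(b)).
v_17(2/7) = 0

Factor powers of 17 from the numerator and denominator of the reduced fraction: 2 = 17^0 · 2 and 7 = 17^0 · 7. Apply v_p(a/b) = v_p(a) − v_p(b): v_17(2/7) = 0 − 0 = 0.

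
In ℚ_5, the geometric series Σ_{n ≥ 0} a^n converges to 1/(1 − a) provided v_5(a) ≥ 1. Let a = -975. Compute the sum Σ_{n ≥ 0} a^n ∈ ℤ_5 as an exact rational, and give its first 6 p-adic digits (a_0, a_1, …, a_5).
Σ a^n = 1/(1 − a) = 1/976;  first 6 digits = (1, 0, 1, 2, 4, 3)

v_5(a) = 2 ≥ 1, so the series converges in ℤ_5 to 1/(1 − a) = 1/(1 − (-975)) = 1/976. Expand this rational in ℤ_5: compute digits iteratively via d_i = x_i mod 5, x_{i+1} = (x_i − d_i)/5. The first 6 digits are (1, 0, 1, 2, 4, 3).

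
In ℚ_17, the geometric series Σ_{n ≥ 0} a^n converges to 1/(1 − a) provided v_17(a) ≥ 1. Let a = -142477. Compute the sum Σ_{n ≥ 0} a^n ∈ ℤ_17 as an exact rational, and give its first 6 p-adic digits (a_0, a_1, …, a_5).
Σ a^n = 1/(1 − a) = 1/142478;  first 6 digits = (1, 0, 0, 5, 15, 16)

v_17(a) = 3 ≥ 1, so the series converges in ℤ_17 to 1/(1 − a) = 1/(1 − (-142477)) = 1/142478. Expand this rational in ℤ_17: compute digits iteratively via d_i = x_i mod 17, x_{i+1} = (x_i − d_i)/17. The first 6 digits are (1, 0, 0, 5, 15, 16).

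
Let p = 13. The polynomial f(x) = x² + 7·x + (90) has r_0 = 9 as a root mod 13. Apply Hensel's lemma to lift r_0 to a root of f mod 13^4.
r_3 = 12749 (mod 28561)

Hensel: r_{i+1} = r_i − f(r_i)·(f′(r_i))^{-1} mod 13^{i+2}, f′(x) = 2x + 7. Iterate:
  r_0 = 9 (mod 13)
  r_1 = 74 (mod 169)
  r_2 = 1764 (mod 2197)
  r_3 = 12749 (mod 28561)
Final: r = 12749 satisfies f(r) ≡ 0 mod 13^4.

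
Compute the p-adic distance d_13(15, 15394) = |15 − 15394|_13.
d_13(15, 15394) = 1/2197

Step 1 — x − y = 15 − 15394 = -15379. Step 2 — v_13(-15379) = 3 (factor: -15379 = −(13^3 · 7); the sign does not affect v_p). Step 3 — |x − y|_13 = 13^{-3} = 1/2197.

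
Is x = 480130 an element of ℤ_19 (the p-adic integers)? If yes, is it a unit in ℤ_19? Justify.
x ∈ ℤ_19 but not a unit; v_19(x) = 3 > 0

ℤ_19 = {x ∈ ℚ_19 : v_19(x) ≥ 0} and ℤ_19^× = {x ∈ ℤ_19 : v_19(x) = 0}. Here v_19(480130) = v_19(num) − v_19(den) = 3; compare against these criteria.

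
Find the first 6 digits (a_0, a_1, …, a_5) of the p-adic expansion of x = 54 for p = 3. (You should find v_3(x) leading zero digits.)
(a_0, …, a_5) = (0, 0, 0, 2, 0, 0)

v_3(54) = 3, so a_0 = ... = a_2 = 0. Factor out: x = 3^3 · u with u = 2 a unit in ℤ_3. Expand u iteratively via a_{v+i} = u_i mod 3, u_{i+1} = (u_i − a_{v+i})/3:
  u_0 = 2;  a_3 = 2;  u_1 = (u_0 − 2)/3 = 0
  u_1 = 0;  a_4 = 0;  u_2 = (u_1 − 0)/3 = 0
  u_2 = 0;  a_5 = 0;  u_3 = (u_2 − 0)/3 = 0
Digits: (0, 0, 0, 2, 0, 0).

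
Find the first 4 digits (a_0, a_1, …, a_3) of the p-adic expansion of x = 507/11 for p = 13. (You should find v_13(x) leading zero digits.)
(a_0, …, a_3) = (0, 0, 5, 2)

v_13(507/11) = 2, so a_0 = ... = a_1 = 0. Factor out: x = 13^2 · u with u = 3/11 a unit in ℤ_13. Expand u iteratively via a_{v+i} = u_i mod 13, u_{i+1} = (u_i − a_{v+i})/13:
  u_0 = 3/11;  a_2 = 5;  u_1 = (u_0 − 5)/13 = -4/11
  u_1 = -4/11;  a_3 = 2;  u_2 = (u_1 − 2)/13 = -2/11
Digits: (0, 0, 5, 2).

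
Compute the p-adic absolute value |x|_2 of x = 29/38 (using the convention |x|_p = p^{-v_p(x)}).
|29/38|_2 = 2

Step 1 — compute v_2(x) by factoring powers of 2 out of the numerator and denominator: v_2(29/38) = -1. Step 2 — apply |x|_p = p^{-v_p(x)} = 2^{1} = 2.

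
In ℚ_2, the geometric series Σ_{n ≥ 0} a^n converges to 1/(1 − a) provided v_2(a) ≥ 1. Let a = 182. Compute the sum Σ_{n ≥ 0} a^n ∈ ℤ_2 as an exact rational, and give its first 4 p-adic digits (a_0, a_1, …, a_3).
Σ a^n = 1/(1 − a) = -1/181;  first 4 digits = (1, 1, 0, 0)

v_2(a) = 1 ≥ 1, so the series converges in ℤ_2 to 1/(1 − a) = 1/(1 − 182) = -1/181. Expand this rational in ℤ_2: compute digits iteratively via d_i = x_i mod 2, x_{i+1} = (x_i − d_i)/2. The first 4 digits are (1, 1, 0, 0).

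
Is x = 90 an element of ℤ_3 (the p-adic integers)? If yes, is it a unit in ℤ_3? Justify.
x ∈ ℤ_3 but not a unit; v_3(x) = 2 > 0

ℤ_3 = {x ∈ ℚ_3 : v_3(x) ≥ 0} and ℤ_3^× = {x ∈ ℤ_3 : v_3(x) = 0}. Here v_3(90) = v_3(num) − v_3(den) = 2; compare against these criteria.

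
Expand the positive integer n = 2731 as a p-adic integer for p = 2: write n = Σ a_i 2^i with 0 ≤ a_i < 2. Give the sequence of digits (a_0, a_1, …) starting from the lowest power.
(a_0, a_1, …) = (1, 1, 0, 1, 0, 1, 0, 1, 0, 1, 0, 1)

Repeated division by 2 gives the digits low-to-high: 2731 = 1 + 1·2^1 + 1·2^3 + 1·2^5 + 1·2^7 + 1·2^9 + 1·2^11. Digit sequence: (1, 1, 0, 1, 0, 1, 0, 1, 0, 1, 0, 1).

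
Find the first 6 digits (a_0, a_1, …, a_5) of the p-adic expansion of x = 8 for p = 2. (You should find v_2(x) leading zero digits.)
(a_0, …, a_5) = (0, 0, 0, 1, 0, 0)

v_2(8) = 3, so a_0 = ... = a_2 = 0. Factor out: x = 2^3 · u with u = 1 a unit in ℤ_2. Expand u iteratively via a_{v+i} = u_i mod 2, u_{i+1} = (u_i − a_{v+i})/2:
  u_0 = 1;  a_3 = 1;  u_1 = (u_0 − 1)/2 = 0
  u_1 = 0;  a_4 = 0;  u_2 = (u_1 − 0)/2 = 0
  u_2 = 0;  a_5 = 0;  u_3 = (u_2 − 0)/2 = 0
Digits: (0, 0, 0, 1, 0, 0).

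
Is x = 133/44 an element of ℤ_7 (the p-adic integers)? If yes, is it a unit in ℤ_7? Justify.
x ∈ ℤ_7 but not a unit; v_7(x) = 1 > 0

ℤ_7 = {x ∈ ℚ_7 : v_7(x) ≥ 0} and ℤ_7^× = {x ∈ ℤ_7 : v_7(x) = 0}. Here v_7(133/44) = v_7(num) − v_7(den) = 1; compare against these criteria.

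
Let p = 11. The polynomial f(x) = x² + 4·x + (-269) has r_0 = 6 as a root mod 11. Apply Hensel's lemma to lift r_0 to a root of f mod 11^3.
r_2 = 1161 (mod 1331)

Hensel: r_{i+1} = r_i − f(r_i)·(f′(r_i))^{-1} mod 11^{i+2}, f′(x) = 2x + 4. Iterate:
  r_0 = 6 (mod 11)
  r_1 = 72 (mod 121)
  r_2 = 1161 (mod 1331)
Final: r = 1161 satisfies f(r) ≡ 0 mod 11^3.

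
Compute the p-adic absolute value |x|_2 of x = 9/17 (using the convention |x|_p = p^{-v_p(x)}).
|9/17|_2 = 1

Step 1 — compute v_2(x) by factoring powers of 2 out of the numerator and denominator: v_2(9/17) = 0. Step 2 — apply |x|_p = p^{-v_p(x)} = 2^{0} = 1.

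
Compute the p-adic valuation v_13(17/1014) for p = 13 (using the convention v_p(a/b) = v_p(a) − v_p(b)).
v_13(17/1014) = -2

Factor powers of 13 from the numerator and denominator of the reduced fraction: 17 = 13^0 · 17 and 1014 = 13^2 · 6. Apply v_p(a/b) = v_p(a) − v_p(b): v_13(17/1014) = 0 − 2 = -2.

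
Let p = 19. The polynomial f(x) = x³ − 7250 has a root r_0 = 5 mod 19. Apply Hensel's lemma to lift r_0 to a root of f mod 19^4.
r_3 = 12013 (mod 130321)

Hensel: r_{i+1} = r_i − f(r_i)/f′(r_i) mod 19^{i+2}, where f′(x) = 3x². Iterate:
  r_0 = 5 (mod 19)
  r_1 = 100 (mod 361)
  r_2 = 5154 (mod 6859)
  r_3 = 12013 (mod 130321)
Final: r = 12013 with f(r) ≡ 0 mod 19^4.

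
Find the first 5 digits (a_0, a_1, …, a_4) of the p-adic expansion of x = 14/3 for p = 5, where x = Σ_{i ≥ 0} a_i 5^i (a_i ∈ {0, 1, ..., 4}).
(a_0, …, a_4) = (3, 2, 3, 1, 3)

v_5(14/3) = 0 (numerator and denominator both coprime to 5), so x ∈ ℤ_5^×. Compute digits iteratively via a_i = x_i mod 5, x_{i+1} = (x_i − a_i)/5, with x_0 = x:
  x_0 = 14/3;  a_0 = 3;  x_1 = (x_0 − 3)/5 = 1/3
  x_1 = 1/3;  a_1 = 2;  x_2 = (x_1 − 2)/5 = -1/3
  x_2 = -1/3;  a_2 = 3;  x_3 = (x_2 − 3)/5 = -2/3
  x_3 = -2/3;  a_3 = 1;  x_4 = (x_3 − 1)/5 = -1/3
  x_4 = -1/3;  a_4 = 3;  x_5 = (x_4 − 3)/5 = -2/3
Digits: (3, 2, 3, 1, 3).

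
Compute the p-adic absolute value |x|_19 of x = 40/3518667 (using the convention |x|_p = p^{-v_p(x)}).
|40/3518667|_19 = 130321

Step 1 — compute v_19(x) by factoring powers of 19 out of the numerator and denominator: v_19(40/3518667) = -4. Step 2 — apply |x|_p = p^{-v_p(x)} = 19^{4} = 130321.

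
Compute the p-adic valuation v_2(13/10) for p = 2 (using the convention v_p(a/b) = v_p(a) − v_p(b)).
v_2(13/10) = -1

Factor powers of 2 from the numerator and denominator of the reduced fraction: 13 = 2^0 · 13 and 10 = 2^1 · 5. Apply v_p(a/b) = v_p(a) − v_p(b): v_2(13/10) = 0 − 1 = -1.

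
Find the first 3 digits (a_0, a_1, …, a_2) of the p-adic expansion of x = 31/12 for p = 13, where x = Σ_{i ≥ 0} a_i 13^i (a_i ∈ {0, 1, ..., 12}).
(a_0, …, a_2) = (8, 5, 5)

v_13(31/12) = 0 (numerator and denominator both coprime to 13), so x ∈ ℤ_13^×. Compute digits iteratively via a_i = x_i mod 13, x_{i+1} = (x_i − a_i)/13, with x_0 = x:
  x_0 = 31/12;  a_0 = 8;  x_1 = (x_0 − 8)/13 = -5/12
  x_1 = -5/12;  a_1 = 5;  x_2 = (x_1 − 5)/13 = -5/12
  x_2 = -5/12;  a_2 = 5;  x_3 = (x_2 − 5)/13 = -5/12
Digits: (8, 5, 5).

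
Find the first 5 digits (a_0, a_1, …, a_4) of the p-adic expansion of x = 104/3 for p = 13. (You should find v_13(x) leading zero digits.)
(a_0, …, a_4) = (0, 7, 4, 4, 4)

v_13(104/3) = 1, so a_0 = ... = a_0 = 0. Factor out: x = 13^1 · u with u = 8/3 a unit in ℤ_13. Expand u iteratively via a_{v+i} = u_i mod 13, u_{i+1} = (u_i − a_{v+i})/13:
  u_0 = 8/3;  a_1 = 7;  u_1 = (u_0 − 7)/13 = -1/3
  u_1 = -1/3;  a_2 = 4;  u_2 = (u_1 − 4)/13 = -1/3
  u_2 = -1/3;  a_3 = 4;  u_3 = (u_2 − 4)/13 = -1/3
  u_3 = -1/3;  a_4 = 4;  u_4 = (u_3 − 4)/13 = -1/3
Digits: (0, 7, 4, 4, 4).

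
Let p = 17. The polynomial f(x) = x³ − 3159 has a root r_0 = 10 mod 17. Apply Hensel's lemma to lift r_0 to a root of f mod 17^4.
r_3 = 30814 (mod 83521)

Hensel: r_{i+1} = r_i − f(r_i)/f′(r_i) mod 17^{i+2}, where f′(x) = 3x². Iterate:
  r_0 = 10 (mod 17)
  r_1 = 180 (mod 289)
  r_2 = 1336 (mod 4913)
  r_3 = 30814 (mod 83521)
Final: r = 30814 with f(r) ≡ 0 mod 17^4.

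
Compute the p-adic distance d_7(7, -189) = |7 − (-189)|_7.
d_7(7, -189) = 1/49

Step 1 — x − y = 7 − (-189) = 196. Step 2 — v_7(196) = 2 (factor: 196 = (7^2 · 4); the sign does not affect v_p). Step 3 — |x − y|_7 = 7^{-2} = 1/49.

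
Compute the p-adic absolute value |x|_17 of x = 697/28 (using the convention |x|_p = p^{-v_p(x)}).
|697/28|_17 = 1/17

Step 1 — compute v_17(x) by factoring powers of 17 out of the numerator and denominator: v_17(697/28) = 1. Step 2 — apply |x|_p = p^{-v_p(x)} = 17^{-1} = 1/17.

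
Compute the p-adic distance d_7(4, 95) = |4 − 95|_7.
d_7(4, 95) = 1/7

Step 1 — x − y = 4 − 95 = -91. Step 2 — v_7(-91) = 1 (factor: -91 = −(7^1 · 13); the sign does not affect v_p). Step 3 — |x − y|_7 = 7^{-1} = 1/7.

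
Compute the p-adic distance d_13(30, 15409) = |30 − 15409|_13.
d_13(30, 15409) = 1/2197

Step 1 — x − y = 30 − 15409 = -15379. Step 2 — v_13(-15379) = 3 (factor: -15379 = −(13^3 · 7); the sign does not affect v_p). Step 3 — |x − y|_13 = 13^{-3} = 1/2197.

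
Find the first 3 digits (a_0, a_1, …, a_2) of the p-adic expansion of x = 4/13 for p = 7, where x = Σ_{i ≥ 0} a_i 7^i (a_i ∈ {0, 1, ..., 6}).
(a_0, …, a_2) = (3, 5, 3)

v_7(4/13) = 0 (numerator and denominator both coprime to 7), so x ∈ ℤ_7^×. Compute digits iteratively via a_i = x_i mod 7, x_{i+1} = (x_i − a_i)/7, with x_0 = x:
  x_0 = 4/13;  a_0 = 3;  x_1 = (x_0 − 3)/7 = -5/13
  x_1 = -5/13;  a_1 = 5;  x_2 = (x_1 − 5)/7 = -10/13
  x_2 = -10/13;  a_2 = 3;  x_3 = (x_2 − 3)/7 = -7/13
Digits: (3, 5, 3).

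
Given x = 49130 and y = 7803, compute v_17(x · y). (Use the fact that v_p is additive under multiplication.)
v_17(383361390) = 5

v_p(x) = 3 (factor: 49130 = 17^3 · 10); v_p(y) = 2 (factor: 7803 = 17^2 · 27). Additivity: v_p(xy) = v_p(x) + v_p(y) = 3 + 2 = 5. (Direct check: xy = 383361390 = 17^5 · (270).)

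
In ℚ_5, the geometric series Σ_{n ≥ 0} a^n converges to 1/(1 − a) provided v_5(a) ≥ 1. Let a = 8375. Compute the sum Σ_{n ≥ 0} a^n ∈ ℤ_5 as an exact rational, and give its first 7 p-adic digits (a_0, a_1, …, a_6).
Σ a^n = 1/(1 − a) = -1/8374;  first 7 digits = (1, 0, 0, 2, 3, 2, 4)

v_5(a) = 3 ≥ 1, so the series converges in ℤ_5 to 1/(1 − a) = 1/(1 − 8375) = -1/8374. Expand this rational in ℤ_5: compute digits iteratively via d_i = x_i mod 5, x_{i+1} = (x_i − d_i)/5. The first 7 digits are (1, 0, 0, 2, 3, 2, 4).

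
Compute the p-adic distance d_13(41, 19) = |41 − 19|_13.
d_13(41, 19) = 1

Step 1 — x − y = 41 − 19 = 22. Step 2 — v_13(22) = 0 (factor: 22 = (13^0 · 22); the sign does not affect v_p). Step 3 — |x − y|_13 = 13^{0} = 1.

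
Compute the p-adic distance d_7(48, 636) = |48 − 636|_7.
d_7(48, 636) = 1/49

Step 1 — x − y = 48 − 636 = -588. Step 2 — v_7(-588) = 2 (factor: -588 = −(7^2 · 12); the sign does not affect v_p). Step 3 — |x − y|_7 = 7^{-2} = 1/49.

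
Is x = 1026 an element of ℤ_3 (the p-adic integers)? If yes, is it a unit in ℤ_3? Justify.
x ∈ ℤ_3 but not a unit; v_3(x) = 3 > 0

ℤ_3 = {x ∈ ℚ_3 : v_3(x) ≥ 0} and ℤ_3^× = {x ∈ ℤ_3 : v_3(x) = 0}. Here v_3(1026) = v_3(num) − v_3(den) = 3; compare against these criteria.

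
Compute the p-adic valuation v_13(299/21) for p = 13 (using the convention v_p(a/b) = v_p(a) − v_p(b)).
v_13(299/21) = 1

Factor powers of 13 from the numerator and denominator of the reduced fraction: 299 = 13^1 · 23 and 21 = 13^0 · 21. Apply v_p(a/b) = v_p(a) − v_p(b): v_13(299/21) = 1 − 0 = 1.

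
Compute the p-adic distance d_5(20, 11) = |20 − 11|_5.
d_5(20, 11) = 1

Step 1 — x − y = 20 − 11 = 9. Step 2 — v_5(9) = 0 (factor: 9 = (5^0 · 9); the sign does not affect v_p). Step 3 — |x − y|_5 = 5^{0} = 1.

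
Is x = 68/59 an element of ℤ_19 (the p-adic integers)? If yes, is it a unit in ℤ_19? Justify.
x ∈ ℤ_19^× (unit); v_19(x) = 0

ℤ_19 = {x ∈ ℚ_19 : v_19(x) ≥ 0} and ℤ_19^× = {x ∈ ℤ_19 : v_19(x) = 0}. Here v_19(68/59) = v_19(num) − v_19(den) = 0; compare against these criteria.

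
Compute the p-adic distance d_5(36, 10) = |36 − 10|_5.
d_5(36, 10) = 1

Step 1 — x − y = 36 − 10 = 26. Step 2 — v_5(26) = 0 (factor: 26 = (5^0 · 26); the sign does not affect v_p). Step 3 — |x − y|_5 = 5^{0} = 1.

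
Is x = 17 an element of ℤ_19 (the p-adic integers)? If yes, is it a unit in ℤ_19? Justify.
x ∈ ℤ_19^× (unit); v_19(x) = 0

ℤ_19 = {x ∈ ℚ_19 : v_19(x) ≥ 0} and ℤ_19^× = {x ∈ ℤ_19 : v_19(x) = 0}. Here v_19(17) = v_19(num) − v_19(den) = 0; compare against these criteria.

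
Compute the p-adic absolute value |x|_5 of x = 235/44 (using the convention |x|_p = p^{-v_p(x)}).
|235/44|_5 = 1/5

Step 1 — compute v_5(x) by factoring powers of 5 out of the numerator and denominator: v_5(235/44) = 1. Step 2 — apply |x|_p = p^{-v_p(x)} = 5^{-1} = 1/5.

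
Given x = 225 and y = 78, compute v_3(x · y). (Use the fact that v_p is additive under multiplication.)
v_3(17550) = 3

v_p(x) = 2 (factor: 225 = 3^2 · 25); v_p(y) = 1 (factor: 78 = 3^1 · 26). Additivity: v_p(xy) = v_p(x) + v_p(y) = 2 + 1 = 3. (Direct check: xy = 17550 = 3^3 · (650).)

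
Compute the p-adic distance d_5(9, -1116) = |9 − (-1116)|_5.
d_5(9, -1116) = 1/125

Step 1 — x − y = 9 − (-1116) = 1125. Step 2 — v_5(1125) = 3 (factor: 1125 = (5^3 · 9); the sign does not affect v_p). Step 3 — |x − y|_5 = 5^{-3} = 1/125.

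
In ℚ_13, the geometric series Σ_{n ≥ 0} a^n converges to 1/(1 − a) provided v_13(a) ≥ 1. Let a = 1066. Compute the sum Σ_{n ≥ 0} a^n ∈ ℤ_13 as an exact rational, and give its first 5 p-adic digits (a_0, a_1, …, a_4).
Σ a^n = 1/(1 − a) = -1/1065;  first 5 digits = (1, 4, 9, 9, 3)

v_13(a) = 1 ≥ 1, so the series converges in ℤ_13 to 1/(1 − a) = 1/(1 − 1066) = -1/1065. Expand this rational in ℤ_13: compute digits iteratively via d_i = x_i mod 13, x_{i+1} = (x_i − d_i)/13. The first 5 digits are (1, 4, 9, 9, 3).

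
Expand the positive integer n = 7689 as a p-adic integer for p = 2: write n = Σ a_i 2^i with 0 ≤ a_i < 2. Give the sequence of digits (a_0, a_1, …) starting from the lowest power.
(a_0, a_1, …) = (1, 0, 0, 1, 0, 0, 0, 0, 0, 1, 1, 1, 1)

Repeated division by 2 gives the digits low-to-high: 7689 = 1 + 1·2^3 + 1·2^9 + 1·2^10 + 1·2^11 + 1·2^12. Digit sequence: (1, 0, 0, 1, 0, 0, 0, 0, 0, 1, 1, 1, 1).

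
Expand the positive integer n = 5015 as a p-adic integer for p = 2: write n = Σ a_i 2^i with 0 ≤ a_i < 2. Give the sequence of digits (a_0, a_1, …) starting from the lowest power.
(a_0, a_1, …) = (1, 1, 1, 0, 1, 0, 0, 1, 1, 1, 0, 0, 1)

Repeated division by 2 gives the digits low-to-high: 5015 = 1 + 1·2^1 + 1·2^2 + 1·2^4 + 1·2^7 + 1·2^8 + 1·2^9 + 1·2^12. Digit sequence: (1, 1, 1, 0, 1, 0, 0, 1, 1, 1, 0, 0, 1).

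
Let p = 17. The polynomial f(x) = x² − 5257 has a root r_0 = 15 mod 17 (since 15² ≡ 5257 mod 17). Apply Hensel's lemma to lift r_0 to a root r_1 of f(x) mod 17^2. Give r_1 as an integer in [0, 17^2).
r_1 = 202 (mod 289)

Hensel's recurrence: r_{i+1} = r_i − f(r_i)·(f′(r_i))^{-1} mod 17^{i+2}, with f′(x) = 2x. Iterate:
  r_0 = 15 (mod 17)
  r_1 = 202 (mod 289)
Final: r_1 = 202, and one checks f(r_1) ≡ 0 mod 17^2.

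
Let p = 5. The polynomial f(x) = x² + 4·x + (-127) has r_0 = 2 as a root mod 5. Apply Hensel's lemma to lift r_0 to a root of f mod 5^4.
r_3 = 357 (mod 625)

Hensel: r_{i+1} = r_i − f(r_i)·(f′(r_i))^{-1} mod 5^{i+2}, f′(x) = 2x + 4. Iterate:
  r_0 = 2 (mod 5)
  r_1 = 7 (mod 25)
  r_2 = 107 (mod 125)
  r_3 = 357 (mod 625)
Final: r = 357 satisfies f(r) ≡ 0 mod 5^4.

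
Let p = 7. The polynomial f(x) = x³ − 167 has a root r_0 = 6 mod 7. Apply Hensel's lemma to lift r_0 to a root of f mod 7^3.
r_2 = 104 (mod 343)

Hensel: r_{i+1} = r_i − f(r_i)/f′(r_i) mod 7^{i+2}, where f′(x) = 3x². Iterate:
  r_0 = 6 (mod 7)
  r_1 = 6 (mod 49)
  r_2 = 104 (mod 343)
Final: r = 104 with f(r) ≡ 0 mod 7^3.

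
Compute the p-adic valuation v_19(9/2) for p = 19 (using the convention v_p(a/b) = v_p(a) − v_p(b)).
v_19(9/2) = 0

Factor powers of 19 from the numerator and denominator of the reduced fraction: 9 = 19^0 · 9 and 2 = 19^0 · 2. Apply v_p(a/b) = v_p(a) − v_p(b): v_19(9/2) = 0 − 0 = 0.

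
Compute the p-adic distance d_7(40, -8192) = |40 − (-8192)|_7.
d_7(40, -8192) = 1/343

Step 1 — x − y = 40 − (-8192) = 8232. Step 2 — v_7(8232) = 3 (factor: 8232 = (7^3 · 24); the sign does not affect v_p). Step 3 — |x − y|_7 = 7^{-3} = 1/343.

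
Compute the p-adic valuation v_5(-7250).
v_5(-7250) = 3

v_5(n) is the largest exponent k such that 5^k divides n. Factor out: -7250 = -5^3 · 58. (Sign doesn't affect v_p.) So v_5(-7250) = 3.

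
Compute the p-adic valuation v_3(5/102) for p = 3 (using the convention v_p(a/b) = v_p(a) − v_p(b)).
v_3(5/102) = -1

Factor powers of 3 from the numerator and denominator of the reduced fraction: 5 = 3^0 · 5 and 102 = 3^1 · 34. Apply v_p(a/b) = v_p(a) − v_p(b): v_3(5/102) = 0 − 1 = -1.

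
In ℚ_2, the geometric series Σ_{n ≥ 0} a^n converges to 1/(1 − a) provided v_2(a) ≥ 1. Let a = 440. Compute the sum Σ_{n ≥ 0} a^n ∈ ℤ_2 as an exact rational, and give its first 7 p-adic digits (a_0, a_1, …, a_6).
Σ a^n = 1/(1 − a) = -1/439;  first 7 digits = (1, 0, 0, 1, 1, 1, 1)

v_2(a) = 3 ≥ 1, so the series converges in ℤ_2 to 1/(1 − a) = 1/(1 − 440) = -1/439. Expand this rational in ℤ_2: compute digits iteratively via d_i = x_i mod 2, x_{i+1} = (x_i − d_i)/2. The first 7 digits are (1, 0, 0, 1, 1, 1, 1).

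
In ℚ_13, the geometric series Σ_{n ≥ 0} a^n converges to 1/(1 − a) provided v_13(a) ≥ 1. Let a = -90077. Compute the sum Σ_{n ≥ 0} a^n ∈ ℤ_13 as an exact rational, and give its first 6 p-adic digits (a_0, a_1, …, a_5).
Σ a^n = 1/(1 − a) = 1/90078;  first 6 digits = (1, 0, 0, 11, 9, 12)

v_13(a) = 3 ≥ 1, so the series converges in ℤ_13 to 1/(1 − a) = 1/(1 − (-90077)) = 1/90078. Expand this rational in ℤ_13: compute digits iteratively via d_i = x_i mod 13, x_{i+1} = (x_i − d_i)/13. The first 6 digits are (1, 0, 0, 11, 9, 12).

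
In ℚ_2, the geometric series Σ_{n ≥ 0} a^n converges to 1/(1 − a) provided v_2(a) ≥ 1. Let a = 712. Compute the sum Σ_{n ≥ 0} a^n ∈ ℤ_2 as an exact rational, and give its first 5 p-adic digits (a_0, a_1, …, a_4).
Σ a^n = 1/(1 − a) = -1/711;  first 5 digits = (1, 0, 0, 1, 0)

v_2(a) = 3 ≥ 1, so the series converges in ℤ_2 to 1/(1 − a) = 1/(1 − 712) = -1/711. Expand this rational in ℤ_2: compute digits iteratively via d_i = x_i mod 2, x_{i+1} = (x_i − d_i)/2. The first 5 digits are (1, 0, 0, 1, 0).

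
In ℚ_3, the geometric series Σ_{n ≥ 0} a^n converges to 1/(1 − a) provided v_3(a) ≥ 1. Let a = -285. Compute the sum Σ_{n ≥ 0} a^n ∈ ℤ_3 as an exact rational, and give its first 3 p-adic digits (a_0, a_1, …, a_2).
Σ a^n = 1/(1 − a) = 1/286;  first 3 digits = (1, 1, 2)

v_3(a) = 1 ≥ 1, so the series converges in ℤ_3 to 1/(1 − a) = 1/(1 − (-285)) = 1/286. Expand this rational in ℤ_3: compute digits iteratively via d_i = x_i mod 3, x_{i+1} = (x_i − d_i)/3. The first 3 digits are (1, 1, 2).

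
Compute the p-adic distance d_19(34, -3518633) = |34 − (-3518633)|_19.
d_19(34, -3518633) = 1/130321

Step 1 — x − y = 34 − (-3518633) = 3518667. Step 2 — v_19(3518667) = 4 (factor: 3518667 = (19^4 · 27); the sign does not affect v_p). Step 3 — |x − y|_19 = 19^{-4} = 1/130321.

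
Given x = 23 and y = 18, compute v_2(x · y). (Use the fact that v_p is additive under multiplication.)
v_2(414) = 1

v_p(x) = 0 (factor: 23 = 2^0 · 23); v_p(y) = 1 (factor: 18 = 2^1 · 9). Additivity: v_p(xy) = v_p(x) + v_p(y) = 0 + 1 = 1. (Direct check: xy = 414 = 2^1 · (207).)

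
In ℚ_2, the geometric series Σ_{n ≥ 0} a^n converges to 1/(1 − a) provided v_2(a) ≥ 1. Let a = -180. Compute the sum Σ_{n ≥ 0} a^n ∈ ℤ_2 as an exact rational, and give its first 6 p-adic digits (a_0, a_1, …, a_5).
Σ a^n = 1/(1 − a) = 1/181;  first 6 digits = (1, 0, 1, 1, 1, 0)

v_2(a) = 2 ≥ 1, so the series converges in ℤ_2 to 1/(1 − a) = 1/(1 − (-180)) = 1/181. Expand this rational in ℤ_2: compute digits iteratively via d_i = x_i mod 2, x_{i+1} = (x_i − d_i)/2. The first 6 digits are (1, 0, 1, 1, 1, 0).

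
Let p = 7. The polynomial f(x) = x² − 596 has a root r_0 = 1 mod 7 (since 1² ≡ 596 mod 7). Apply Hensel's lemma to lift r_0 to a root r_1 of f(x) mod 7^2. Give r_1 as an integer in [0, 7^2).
r_1 = 29 (mod 49)

Hensel's recurrence: r_{i+1} = r_i − f(r_i)·(f′(r_i))^{-1} mod 7^{i+2}, with f′(x) = 2x. Iterate:
  r_0 = 1 (mod 7)
  r_1 = 29 (mod 49)
Final: r_1 = 29, and one checks f(r_1) ≡ 0 mod 7^2.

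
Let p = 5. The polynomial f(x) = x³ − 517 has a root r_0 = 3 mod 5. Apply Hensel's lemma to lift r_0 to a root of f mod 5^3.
r_2 = 73 (mod 125)

Hensel: r_{i+1} = r_i − f(r_i)/f′(r_i) mod 5^{i+2}, where f′(x) = 3x². Iterate:
  r_0 = 3 (mod 5)
  r_1 = 23 (mod 25)
  r_2 = 73 (mod 125)
Final: r = 73 with f(r) ≡ 0 mod 5^3.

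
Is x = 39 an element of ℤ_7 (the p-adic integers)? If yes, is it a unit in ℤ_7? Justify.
x ∈ ℤ_7^× (unit); v_7(x) = 0

ℤ_7 = {x ∈ ℚ_7 : v_7(x) ≥ 0} and ℤ_7^× = {x ∈ ℤ_7 : v_7(x) = 0}. Here v_7(39) = v_7(num) − v_7(den) = 0; compare against these criteria.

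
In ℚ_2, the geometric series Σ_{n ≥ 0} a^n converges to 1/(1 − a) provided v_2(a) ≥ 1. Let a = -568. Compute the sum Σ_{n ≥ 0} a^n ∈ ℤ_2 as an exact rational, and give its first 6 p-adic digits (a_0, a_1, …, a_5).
Σ a^n = 1/(1 − a) = 1/569;  first 6 digits = (1, 0, 0, 1, 0, 0)

v_2(a) = 3 ≥ 1, so the series converges in ℤ_2 to 1/(1 − a) = 1/(1 − (-568)) = 1/569. Expand this rational in ℤ_2: compute digits iteratively via d_i = x_i mod 2, x_{i+1} = (x_i − d_i)/2. The first 6 digits are (1, 0, 0, 1, 0, 0).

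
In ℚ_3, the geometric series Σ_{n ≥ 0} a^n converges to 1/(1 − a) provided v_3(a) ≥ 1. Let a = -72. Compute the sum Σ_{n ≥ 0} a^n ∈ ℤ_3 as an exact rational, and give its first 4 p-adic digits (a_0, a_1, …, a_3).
Σ a^n = 1/(1 − a) = 1/73;  first 4 digits = (1, 0, 1, 0)

v_3(a) = 2 ≥ 1, so the series converges in ℤ_3 to 1/(1 − a) = 1/(1 − (-72)) = 1/73. Expand this rational in ℤ_3: compute digits iteratively via d_i = x_i mod 3, x_{i+1} = (x_i − d_i)/3. The first 4 digits are (1, 0, 1, 0).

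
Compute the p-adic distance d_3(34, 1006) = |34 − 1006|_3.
d_3(34, 1006) = 1/243

Step 1 — x − y = 34 − 1006 = -972. Step 2 — v_3(-972) = 5 (factor: -972 = −(3^5 · 4); the sign does not affect v_p). Step 3 — |x − y|_3 = 3^{-5} = 1/243.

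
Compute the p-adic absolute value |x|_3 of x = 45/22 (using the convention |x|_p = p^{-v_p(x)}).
|45/22|_3 = 1/9

Step 1 — compute v_3(x) by factoring powers of 3 out of the numerator and denominator: v_3(45/22) = 2. Step 2 — apply |x|_p = p^{-v_p(x)} = 3^{-2} = 1/9.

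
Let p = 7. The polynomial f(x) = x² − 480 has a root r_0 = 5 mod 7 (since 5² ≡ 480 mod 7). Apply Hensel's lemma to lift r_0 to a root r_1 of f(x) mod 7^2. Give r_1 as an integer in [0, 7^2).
r_1 = 26 (mod 49)

Hensel's recurrence: r_{i+1} = r_i − f(r_i)·(f′(r_i))^{-1} mod 7^{i+2}, with f′(x) = 2x. Iterate:
  r_0 = 5 (mod 7)
  r_1 = 26 (mod 49)
Final: r_1 = 26, and one checks f(r_1) ≡ 0 mod 7^2.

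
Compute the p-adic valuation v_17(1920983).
v_17(1920983) = 4

v_17(n) is the largest exponent k such that 17^k divides n. Factor out: 1920983 = 17^4 · 23. (Sign doesn't affect v_p.) So v_17(1920983) = 4.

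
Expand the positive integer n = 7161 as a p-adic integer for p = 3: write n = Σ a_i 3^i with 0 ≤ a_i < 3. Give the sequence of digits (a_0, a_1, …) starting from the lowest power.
(a_0, a_1, …) = (0, 2, 0, 1, 1, 2, 0, 0, 1)

Repeated division by 3 gives the digits low-to-high: 7161 = 2·3^1 + 1·3^3 + 1·3^4 + 2·3^5 + 1·3^8. Digit sequence: (0, 2, 0, 1, 1, 2, 0, 0, 1).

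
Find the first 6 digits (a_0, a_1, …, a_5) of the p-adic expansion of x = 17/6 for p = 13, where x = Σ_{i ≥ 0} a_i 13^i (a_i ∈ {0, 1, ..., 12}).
(a_0, …, a_5) = (5, 2, 2, 2, 2, 2)

v_13(17/6) = 0 (numerator and denominator both coprime to 13), so x ∈ ℤ_13^×. Compute digits iteratively via a_i = x_i mod 13, x_{i+1} = (x_i − a_i)/13, with x_0 = x:
  x_0 = 17/6;  a_0 = 5;  x_1 = (x_0 − 5)/13 = -1/6
  x_1 = -1/6;  a_1 = 2;  x_2 = (x_1 − 2)/13 = -1/6
  x_2 = -1/6;  a_2 = 2;  x_3 = (x_2 − 2)/13 = -1/6
  x_3 = -1/6;  a_3 = 2;  x_4 = (x_3 − 2)/13 = -1/6
  x_4 = -1/6;  a_4 = 2;  x_5 = (x_4 − 2)/13 = -1/6
  x_5 = -1/6;  a_5 = 2;  x_6 = (x_5 − 2)/13 = -1/6
Digits: (5, 2, 2, 2, 2, 2).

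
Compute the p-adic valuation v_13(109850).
v_13(109850) = 3

v_13(n) is the largest exponent k such that 13^k divides n. Factor out: 109850 = 13^3 · 50. (Sign doesn't affect v_p.) So v_13(109850) = 3.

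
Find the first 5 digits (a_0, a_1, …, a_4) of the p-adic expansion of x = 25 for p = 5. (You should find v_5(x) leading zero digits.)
(a_0, …, a_4) = (0, 0, 1, 0, 0)

v_5(25) = 2, so a_0 = ... = a_1 = 0. Factor out: x = 5^2 · u with u = 1 a unit in ℤ_5. Expand u iteratively via a_{v+i} = u_i mod 5, u_{i+1} = (u_i − a_{v+i})/5:
  u_0 = 1;  a_2 = 1;  u_1 = (u_0 − 1)/5 = 0
  u_1 = 0;  a_3 = 0;  u_2 = (u_1 − 0)/5 = 0
  u_2 = 0;  a_4 = 0;  u_3 = (u_2 − 0)/5 = 0
Digits: (0, 0, 1, 0, 0).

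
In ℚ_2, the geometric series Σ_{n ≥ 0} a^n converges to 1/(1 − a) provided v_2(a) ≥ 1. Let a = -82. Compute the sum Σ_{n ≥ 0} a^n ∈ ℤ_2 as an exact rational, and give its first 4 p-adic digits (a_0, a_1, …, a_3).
Σ a^n = 1/(1 − a) = 1/83;  first 4 digits = (1, 1, 0, 1)

v_2(a) = 1 ≥ 1, so the series converges in ℤ_2 to 1/(1 − a) = 1/(1 − (-82)) = 1/83. Expand this rational in ℤ_2: compute digits iteratively via d_i = x_i mod 2, x_{i+1} = (x_i − d_i)/2. The first 4 digits are (1, 1, 0, 1).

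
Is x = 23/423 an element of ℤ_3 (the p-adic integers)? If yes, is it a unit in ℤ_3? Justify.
x ∉ ℤ_3 (v_3(x) = -2 < 0)

ℤ_3 = {x ∈ ℚ_3 : v_3(x) ≥ 0} and ℤ_3^× = {x ∈ ℤ_3 : v_3(x) = 0}. Here v_3(23/423) = v_3(num) − v_3(den) = -2; compare against these criteria.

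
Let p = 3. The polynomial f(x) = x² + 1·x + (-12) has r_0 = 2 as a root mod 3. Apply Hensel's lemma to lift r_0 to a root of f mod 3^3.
r_2 = 23 (mod 27)

Hensel: r_{i+1} = r_i − f(r_i)·(f′(r_i))^{-1} mod 3^{i+2}, f′(x) = 2x + 1. Iterate:
  r_0 = 2 (mod 3)
  r_1 = 5 (mod 9)
  r_2 = 23 (mod 27)
Final: r = 23 satisfies f(r) ≡ 0 mod 3^3.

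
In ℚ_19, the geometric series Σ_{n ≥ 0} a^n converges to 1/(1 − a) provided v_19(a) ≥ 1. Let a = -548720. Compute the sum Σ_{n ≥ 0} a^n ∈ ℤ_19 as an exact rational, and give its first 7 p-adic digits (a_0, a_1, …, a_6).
Σ a^n = 1/(1 − a) = 1/548721;  first 7 digits = (1, 0, 0, 15, 14, 18, 15)

v_19(a) = 3 ≥ 1, so the series converges in ℤ_19 to 1/(1 − a) = 1/(1 − (-548720)) = 1/548721. Expand this rational in ℤ_19: compute digits iteratively via d_i = x_i mod 19, x_{i+1} = (x_i − d_i)/19. The first 7 digits are (1, 0, 0, 15, 14, 18, 15).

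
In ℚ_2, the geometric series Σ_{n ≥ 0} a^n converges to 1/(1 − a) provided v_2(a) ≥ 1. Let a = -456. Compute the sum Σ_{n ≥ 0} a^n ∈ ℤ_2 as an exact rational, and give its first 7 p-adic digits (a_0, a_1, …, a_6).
Σ a^n = 1/(1 − a) = 1/457;  first 7 digits = (1, 0, 0, 1, 1, 1, 1)

v_2(a) = 3 ≥ 1, so the series converges in ℤ_2 to 1/(1 − a) = 1/(1 − (-456)) = 1/457. Expand this rational in ℤ_2: compute digits iteratively via d_i = x_i mod 2, x_{i+1} = (x_i − d_i)/2. The first 7 digits are (1, 0, 0, 1, 1, 1, 1).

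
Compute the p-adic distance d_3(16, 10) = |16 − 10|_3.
d_3(16, 10) = 1/3

Step 1 — x − y = 16 − 10 = 6. Step 2 — v_3(6) = 1 (factor: 6 = (3^1 · 2); the sign does not affect v_p). Step 3 — |x − y|_3 = 3^{-1} = 1/3.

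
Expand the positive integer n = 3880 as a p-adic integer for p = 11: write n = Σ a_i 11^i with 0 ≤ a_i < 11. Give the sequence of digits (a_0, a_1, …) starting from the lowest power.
(a_0, a_1, …) = (8, 0, 10, 2)

Repeated division by 11 gives the digits low-to-high: 3880 = 8 + 10·11^2 + 2·11^3. Digit sequence: (8, 0, 10, 2).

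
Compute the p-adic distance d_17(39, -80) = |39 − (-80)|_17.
d_17(39, -80) = 1/17

Step 1 — x − y = 39 − (-80) = 119. Step 2 — v_17(119) = 1 (factor: 119 = (17^1 · 7); the sign does not affect v_p). Step 3 — |x − y|_17 = 17^{-1} = 1/17.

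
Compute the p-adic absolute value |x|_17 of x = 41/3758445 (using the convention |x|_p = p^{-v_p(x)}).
|41/3758445|_17 = 83521

Step 1 — compute v_17(x) by factoring powers of 17 out of the numerator and denominator: v_17(41/3758445) = -4. Step 2 — apply |x|_p = p^{-v_p(x)} = 17^{4} = 83521.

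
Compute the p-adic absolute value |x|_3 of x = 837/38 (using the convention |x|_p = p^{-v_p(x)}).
|837/38|_3 = 1/27

Step 1 — compute v_3(x) by factoring powers of 3 out of the numerator and denominator: v_3(837/38) = 3. Step 2 — apply |x|_p = p^{-v_p(x)} = 3^{-3} = 1/27.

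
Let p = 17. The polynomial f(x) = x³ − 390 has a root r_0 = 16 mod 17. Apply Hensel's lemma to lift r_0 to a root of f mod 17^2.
r_1 = 33 (mod 289)

Hensel: r_{i+1} = r_i − f(r_i)/f′(r_i) mod 17^{i+2}, where f′(x) = 3x². Iterate:
  r_0 = 16 (mod 17)
  r_1 = 33 (mod 289)
Final: r = 33 with f(r) ≡ 0 mod 17^2.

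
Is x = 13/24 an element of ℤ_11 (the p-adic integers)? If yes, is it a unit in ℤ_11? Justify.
x ∈ ℤ_11^× (unit); v_11(x) = 0

ℤ_11 = {x ∈ ℚ_11 : v_11(x) ≥ 0} and ℤ_11^× = {x ∈ ℤ_11 : v_11(x) = 0}. Here v_11(13/24) = v_11(num) − v_11(den) = 0; compare against these criteria.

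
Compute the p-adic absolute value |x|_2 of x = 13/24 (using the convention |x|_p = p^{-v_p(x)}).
|13/24|_2 = 8

Step 1 — compute v_2(x) by factoring powers of 2 out of the numerator and denominator: v_2(13/24) = -3. Step 2 — apply |x|_p = p^{-v_p(x)} = 2^{3} = 8.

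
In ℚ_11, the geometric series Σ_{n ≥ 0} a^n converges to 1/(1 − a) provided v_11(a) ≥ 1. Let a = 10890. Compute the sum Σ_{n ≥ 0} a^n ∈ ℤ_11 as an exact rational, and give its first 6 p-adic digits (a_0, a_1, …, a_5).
Σ a^n = 1/(1 − a) = -1/10889;  first 6 digits = (1, 0, 2, 8, 4, 10)

v_11(a) = 2 ≥ 1, so the series converges in ℤ_11 to 1/(1 − a) = 1/(1 − 10890) = -1/10889. Expand this rational in ℤ_11: compute digits iteratively via d_i = x_i mod 11, x_{i+1} = (x_i − d_i)/11. The first 6 digits are (1, 0, 2, 8, 4, 10).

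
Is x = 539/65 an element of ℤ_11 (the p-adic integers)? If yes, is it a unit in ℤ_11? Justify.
x ∈ ℤ_11 but not a unit; v_11(x) = 1 > 0

ℤ_11 = {x ∈ ℚ_11 : v_11(x) ≥ 0} and ℤ_11^× = {x ∈ ℤ_11 : v_11(x) = 0}. Here v_11(539/65) = v_11(num) − v_11(den) = 1; compare against these criteria.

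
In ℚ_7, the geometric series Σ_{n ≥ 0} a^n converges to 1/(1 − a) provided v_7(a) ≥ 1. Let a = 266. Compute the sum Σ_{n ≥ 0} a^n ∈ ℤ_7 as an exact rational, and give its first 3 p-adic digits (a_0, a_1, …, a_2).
Σ a^n = 1/(1 − a) = -1/265;  first 3 digits = (1, 3, 0)

v_7(a) = 1 ≥ 1, so the series converges in ℤ_7 to 1/(1 − a) = 1/(1 − 266) = -1/265. Expand this rational in ℤ_7: compute digits iteratively via d_i = x_i mod 7, x_{i+1} = (x_i − d_i)/7. The first 3 digits are (1, 3, 0).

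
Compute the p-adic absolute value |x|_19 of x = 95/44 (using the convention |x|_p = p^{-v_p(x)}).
|95/44|_19 = 1/19

Step 1 — compute v_19(x) by factoring powers of 19 out of the numerator and denominator: v_19(95/44) = 1. Step 2 — apply |x|_p = p^{-v_p(x)} = 19^{-1} = 1/19.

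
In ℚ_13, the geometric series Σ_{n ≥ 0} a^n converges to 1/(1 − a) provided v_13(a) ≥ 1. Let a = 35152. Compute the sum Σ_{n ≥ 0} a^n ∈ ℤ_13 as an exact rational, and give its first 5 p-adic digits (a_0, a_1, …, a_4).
Σ a^n = 1/(1 − a) = -1/35151;  first 5 digits = (1, 0, 0, 3, 1)

v_13(a) = 3 ≥ 1, so the series converges in ℤ_13 to 1/(1 − a) = 1/(1 − 35152) = -1/35151. Expand this rational in ℤ_13: compute digits iteratively via d_i = x_i mod 13, x_{i+1} = (x_i − d_i)/13. The first 5 digits are (1, 0, 0, 3, 1).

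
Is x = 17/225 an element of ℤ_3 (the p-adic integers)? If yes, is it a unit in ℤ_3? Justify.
x ∉ ℤ_3 (v_3(x) = -2 < 0)

ℤ_3 = {x ∈ ℚ_3 : v_3(x) ≥ 0} and ℤ_3^× = {x ∈ ℤ_3 : v_3(x) = 0}. Here v_3(17/225) = v_3(num) − v_3(den) = -2; compare against these criteria.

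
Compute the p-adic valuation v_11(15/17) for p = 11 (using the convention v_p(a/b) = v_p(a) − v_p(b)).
v_11(15/17) = 0

Factor powers of 11 from the numerator and denominator of the reduced fraction: 15 = 11^0 · 15 and 17 = 11^0 · 17. Apply v_p(a/b) = v_p(a) − v_p(b): v_11(15/17) = 0 − 0 = 0.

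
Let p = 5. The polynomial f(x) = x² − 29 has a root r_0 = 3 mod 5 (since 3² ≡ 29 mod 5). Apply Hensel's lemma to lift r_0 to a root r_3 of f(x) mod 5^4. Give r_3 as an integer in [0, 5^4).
r_3 = 148 (mod 625)

Hensel's recurrence: r_{i+1} = r_i − f(r_i)·(f′(r_i))^{-1} mod 5^{i+2}, with f′(x) = 2x. Iterate:
  r_0 = 3 (mod 5)
  r_1 = 23 (mod 25)
  r_2 = 23 (mod 125)
  r_3 = 148 (mod 625)
Final: r_3 = 148, and one checks f(r_3) ≡ 0 mod 5^4.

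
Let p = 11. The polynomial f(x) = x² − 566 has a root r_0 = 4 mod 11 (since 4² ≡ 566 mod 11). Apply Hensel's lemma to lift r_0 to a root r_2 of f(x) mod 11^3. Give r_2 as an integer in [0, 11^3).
r_2 = 345 (mod 1331)

Hensel's recurrence: r_{i+1} = r_i − f(r_i)·(f′(r_i))^{-1} mod 11^{i+2}, with f′(x) = 2x. Iterate:
  r_0 = 4 (mod 11)
  r_1 = 103 (mod 121)
  r_2 = 345 (mod 1331)
Final: r_2 = 345, and one checks f(r_2) ≡ 0 mod 11^3.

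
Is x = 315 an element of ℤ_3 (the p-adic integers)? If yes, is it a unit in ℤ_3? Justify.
x ∈ ℤ_3 but not a unit; v_3(x) = 2 > 0

ℤ_3 = {x ∈ ℚ_3 : v_3(x) ≥ 0} and ℤ_3^× = {x ∈ ℤ_3 : v_3(x) = 0}. Here v_3(315) = v_3(num) − v_3(den) = 2; compare against these criteria.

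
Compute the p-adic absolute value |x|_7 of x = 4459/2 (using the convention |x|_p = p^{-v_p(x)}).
|4459/2|_7 = 1/343

Step 1 — compute v_7(x) by factoring powers of 7 out of the numerator and denominator: v_7(4459/2) = 3. Step 2 — apply |x|_p = p^{-v_p(x)} = 7^{-3} = 1/343.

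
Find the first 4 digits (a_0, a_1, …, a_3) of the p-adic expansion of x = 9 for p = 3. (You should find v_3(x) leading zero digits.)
(a_0, …, a_3) = (0, 0, 1, 0)

v_3(9) = 2, so a_0 = ... = a_1 = 0. Factor out: x = 3^2 · u with u = 1 a unit in ℤ_3. Expand u iteratively via a_{v+i} = u_i mod 3, u_{i+1} = (u_i − a_{v+i})/3:
  u_0 = 1;  a_2 = 1;  u_1 = (u_0 − 1)/3 = 0
  u_1 = 0;  a_3 = 0;  u_2 = (u_1 − 0)/3 = 0
Digits: (0, 0, 1, 0).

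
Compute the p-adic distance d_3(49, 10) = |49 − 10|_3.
d_3(49, 10) = 1/3

Step 1 — x − y = 49 − 10 = 39. Step 2 — v_3(39) = 1 (factor: 39 = (3^1 · 13); the sign does not affect v_p). Step 3 — |x − y|_3 = 3^{-1} = 1/3.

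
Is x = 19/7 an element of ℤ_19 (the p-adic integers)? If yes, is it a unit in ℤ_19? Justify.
x ∈ ℤ_19 but not a unit; v_19(x) = 1 > 0

ℤ_19 = {x ∈ ℚ_19 : v_19(x) ≥ 0} and ℤ_19^× = {x ∈ ℤ_19 : v_19(x) = 0}. Here v_19(19/7) = v_19(num) − v_19(den) = 1; compare against these criteria.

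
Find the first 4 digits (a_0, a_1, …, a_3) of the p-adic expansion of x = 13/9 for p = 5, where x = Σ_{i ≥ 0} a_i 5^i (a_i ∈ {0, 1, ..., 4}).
(a_0, …, a_3) = (2, 1, 2, 4)

v_5(13/9) = 0 (numerator and denominator both coprime to 5), so x ∈ ℤ_5^×. Compute digits iteratively via a_i = x_i mod 5, x_{i+1} = (x_i − a_i)/5, with x_0 = x:
  x_0 = 13/9;  a_0 = 2;  x_1 = (x_0 − 2)/5 = -1/9
  x_1 = -1/9;  a_1 = 1;  x_2 = (x_1 − 1)/5 = -2/9
  x_2 = -2/9;  a_2 = 2;  x_3 = (x_2 − 2)/5 = -4/9
  x_3 = -4/9;  a_3 = 4;  x_4 = (x_3 − 4)/5 = -8/9
Digits: (2, 1, 2, 4).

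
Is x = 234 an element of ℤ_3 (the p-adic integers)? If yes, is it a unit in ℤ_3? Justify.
x ∈ ℤ_3 but not a unit; v_3(x) = 2 > 0

ℤ_3 = {x ∈ ℚ_3 : v_3(x) ≥ 0} and ℤ_3^× = {x ∈ ℤ_3 : v_3(x) = 0}. Here v_3(234) = v_3(num) − v_3(den) = 2; compare against these criteria.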